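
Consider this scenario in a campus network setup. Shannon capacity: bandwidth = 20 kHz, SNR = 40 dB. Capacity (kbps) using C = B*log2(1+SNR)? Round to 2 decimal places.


Given: B = 20 kHz, SNR = 40 dB
SNR linear = 10^(40/10) = 10000
1 + SNR = 10001
log2(10001) = 13.2878566418
C = 20 * 1000 * 13.2878566418 = 265757.1328 bps
C = 265.757133 kbps -> 265.76 kbps (2 dp)

265.76


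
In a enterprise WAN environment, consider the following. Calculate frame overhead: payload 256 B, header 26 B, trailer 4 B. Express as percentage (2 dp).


Given: payload = 256 B, header = 26 B, trailer = 4 B
Overhead bytes = header + trailer = 26 + 4 = 30
Total frame = payload + overhead = 256 + 30 = 286
Overhead % = 30 / 286 * 100 = 10.4895% -> 10.49% (2 dp)

10.49


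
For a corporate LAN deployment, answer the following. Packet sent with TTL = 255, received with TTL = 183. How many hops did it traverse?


Given: initial TTL = 255, received TTL = 183
Hops = initial TTL - received TTL
Hops = 255 - 183 = 72

72


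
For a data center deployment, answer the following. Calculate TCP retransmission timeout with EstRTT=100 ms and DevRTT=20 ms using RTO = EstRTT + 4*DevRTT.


Given: EstRTT = 100 ms, DevRTT = 20 ms
Timeout = EstRTT + 4 * DevRTT
4 * DevRTT = 4 * 20 = 80
Timeout = 100 + 80 = 180 ms

180


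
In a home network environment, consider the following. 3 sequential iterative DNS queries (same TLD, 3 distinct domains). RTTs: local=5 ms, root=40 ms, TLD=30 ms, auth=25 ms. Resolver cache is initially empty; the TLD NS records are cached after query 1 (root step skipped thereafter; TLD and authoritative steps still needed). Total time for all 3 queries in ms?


Lookup 1 (cold cache): local + root + TLD + auth = 5 + 40 + 30 + 25 = 100 ms
Lookups 2..3 (TLD NS cached -> skip root; new domain -> still ask TLD and auth): local + TLD + auth = 5 + 30 + 25 = 60 ms each
Remaining 2 lookups: 2 * 60 = 120 ms
Total = 100 + 120 = 220 ms

220


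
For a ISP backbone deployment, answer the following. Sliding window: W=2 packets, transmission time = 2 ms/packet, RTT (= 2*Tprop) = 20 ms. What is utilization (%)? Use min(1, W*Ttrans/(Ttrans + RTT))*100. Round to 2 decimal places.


Given: W = 2, Ttrans = 2 ms, RTT = 20 ms (= 2 * Tprop, Tprop = 10 ms)
Cycle time = Ttrans + RTT = 2 + 20 = 22 ms (first packet sent until its ACK returns)
W * Ttrans = 2 * 2 = 4 ms of sending per cycle
W * Ttrans / (Ttrans + RTT) = 4 / 22 = 0.181818
U = min(1, 0.181818) = 0.181818
U% = 18.18%

18.18


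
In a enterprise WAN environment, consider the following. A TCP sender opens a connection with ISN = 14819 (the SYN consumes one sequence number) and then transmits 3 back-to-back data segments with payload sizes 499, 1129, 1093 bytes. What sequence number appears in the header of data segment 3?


The SYN occupies sequence number ISN = 14819, so the first data byte is ISN + 1 = 14820.
SEQ of data segment i = (ISN + 1) + sum of payload sizes of segments 1..i-1.
Segment 1: SEQ = 14820, payload = 499 bytes
Segment 2: SEQ = 15319, payload = 1129 bytes
Segment 3: SEQ = 16448, payload = 1093 bytes
SEQ of segment 3 = 14820 + 499 + 1129 = 16448

16448


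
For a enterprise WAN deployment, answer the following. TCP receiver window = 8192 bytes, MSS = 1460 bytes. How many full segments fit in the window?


Given: RWND = 8192 bytes, MSS = 1460 bytes
Full segments = floor(RWND / MSS)
Full segments = floor(8192 / 1460)
Full segments = floor(5.611) = 5

5


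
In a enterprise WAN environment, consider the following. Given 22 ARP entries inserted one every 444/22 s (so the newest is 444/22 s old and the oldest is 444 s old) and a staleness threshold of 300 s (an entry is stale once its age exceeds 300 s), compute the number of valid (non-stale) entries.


Ages are k * 444/22 s for k = 1..22 (spacing = 20.1818 s).
Entry k is valid iff k * 444/22 <= 300 iff k <= 22 * 300 / 444 = 14.8649
n_valid = floor(14.8649) = 14
(n_stale = 22 - 14 = 8)

14


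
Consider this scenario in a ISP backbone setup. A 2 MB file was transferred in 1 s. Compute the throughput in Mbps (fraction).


Given: file = 2 MB, time = 1 s
File in Mb = 2 * 8 = 16 Mb
Throughput = 16 / 1 Mbps
Throughput = 16 Mbps

16


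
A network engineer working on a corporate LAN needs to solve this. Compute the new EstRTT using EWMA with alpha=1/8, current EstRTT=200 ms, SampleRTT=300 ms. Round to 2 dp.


Given: EstRTT = 200 ms, SampleRTT = 300 ms, alpha = 1/8
New EstRTT = (1 - alpha) * EstRTT + alpha * SampleRTT
(7/8) * 200 = 175
(1/8) * 300 = 37.5
New EstRTT = 175 + 37.5 = 212.5 ms -> 212.50 ms (2 dp)

212.50


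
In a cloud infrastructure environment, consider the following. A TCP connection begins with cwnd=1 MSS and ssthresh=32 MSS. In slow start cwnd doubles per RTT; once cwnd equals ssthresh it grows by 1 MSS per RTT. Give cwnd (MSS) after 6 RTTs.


RTT 0: cwnd = 1 MSS (initial)
RTT 1: cwnd = 2 MSS (slow start, doubled)
RTT 2: cwnd = 4 MSS (slow start, doubled)
RTT 3: cwnd = 8 MSS (slow start, doubled)
RTT 4: cwnd = 16 MSS (slow start, doubled)
RTT 5: cwnd = 32 MSS (slow start, doubled)
RTT 6: cwnd = 33 MSS (congestion avoidance, +1)

33


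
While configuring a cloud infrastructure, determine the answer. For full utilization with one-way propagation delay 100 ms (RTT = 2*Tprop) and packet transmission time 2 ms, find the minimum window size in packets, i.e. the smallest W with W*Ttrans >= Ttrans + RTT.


Given: Ttrans = 2 ms, RTT = 200 ms (= 2 * Tprop, Tprop = 100 ms)
Time until first ACK returns = Ttrans + RTT = 2 + 200 = 202 ms
Need W * Ttrans >= Ttrans + RTT  ->  W >= (Ttrans + RTT) / Ttrans
(Ttrans + RTT) / Ttrans = 202 / 2 = 101
W_min = ceil(101) = 101

101


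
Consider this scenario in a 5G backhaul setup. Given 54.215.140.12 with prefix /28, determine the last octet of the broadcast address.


Given: IP = 54.215.140.12, prefix = /28
Host bits = 32 - 28 = 4
Network last octet = 12 AND mask = 0
Host part size = 2^4 - 1 = 15
Broadcast last octet = 0 OR 15 = 15

15


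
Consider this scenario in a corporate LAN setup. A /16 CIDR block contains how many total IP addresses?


Given: CIDR prefix /16
Host bits = 32 - 16 = 16
Total addresses = 2^16 = 65536

65536


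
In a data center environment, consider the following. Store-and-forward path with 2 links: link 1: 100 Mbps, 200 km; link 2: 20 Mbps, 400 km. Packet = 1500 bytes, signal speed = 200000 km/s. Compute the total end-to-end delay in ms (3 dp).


Packet = 1500 bytes = 12000 bits. Store-and-forward: sum (t_trans + t_prop) per link.
Link 1: t_trans = 12000/(100*10^6) s = 0.1200 ms; t_prop = 200/200000 s = 1.0000 ms; subtotal = 1.1200 ms
Link 2: t_trans = 12000/(20*10^6) s = 0.6000 ms; t_prop = 400/200000 s = 2.0000 ms; subtotal = 2.6000 ms
End-to-end = 1.1200 + 2.6000 = 3.7200 ms -> 3.720 ms (3 dp)

3.720


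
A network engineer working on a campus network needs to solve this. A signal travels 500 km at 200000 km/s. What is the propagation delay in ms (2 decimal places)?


Given: distance = 500 km, speed = 200000 km/s
Delay = distance / speed = 500 / 200000 seconds
Delay in ms = 500 * 1000 / 200000
Delay = 2.5000 ms
Rounded to 2 dp = 2.50 ms

2.50


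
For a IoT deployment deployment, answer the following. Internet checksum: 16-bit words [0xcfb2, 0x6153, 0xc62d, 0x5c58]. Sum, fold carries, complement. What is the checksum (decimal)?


Given words: [0xcfb2, 0x6153, 0xc62d, 0x5c58]
Step 1: Sum all words
Raw sum = 53170 + 24915 + 50733 + 23640 = 152458
Step 2: Fold carry: (21386 + 2) = 21388
One's complement = ~21388 & 0xFFFF = 44147

44147


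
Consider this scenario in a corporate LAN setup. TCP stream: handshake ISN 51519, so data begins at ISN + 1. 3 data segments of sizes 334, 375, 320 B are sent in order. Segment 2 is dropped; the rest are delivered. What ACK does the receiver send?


SYN uses sequence number 51519; first data byte = ISN + 1 = 51520.
Segment 1: SEQ = 51520, len = 334 B, covers [51520, 51853]
Segment 2: SEQ = 51854, len = 375 B, covers [51854, 52228] [LOST]
Segment 3: SEQ = 52229, len = 320 B, covers [52229, 52548]
In-order data received: bytes [51520, 51853] (segments 1..1).
Segment 2 missing -> gap begins at byte 51854; later segments buffered out of order.
Cumulative ACK = next expected in-order byte = 51520 + 334 = 51854

51854


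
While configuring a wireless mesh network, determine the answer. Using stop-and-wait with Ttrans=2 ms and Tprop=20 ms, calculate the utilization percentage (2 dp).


Given: Ttrans = 2 ms, Tprop = 20 ms
RTT = 2 * Tprop = 2 * 20 = 40 ms
U = Ttrans / (Ttrans + RTT)
U = 2 / (2 + 40)
U = 2 / 42 = 0.047619
U% = 4.76%

4.76


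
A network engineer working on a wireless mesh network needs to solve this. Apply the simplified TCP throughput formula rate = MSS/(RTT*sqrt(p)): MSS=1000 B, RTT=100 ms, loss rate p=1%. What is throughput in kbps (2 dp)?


Given: MSS = 1000 bytes, RTT = 100 ms, loss = 1%
RTT in seconds = 100 / 1000 = 0.1
Loss rate = 1% = 0.01
sqrt(loss) = sqrt(0.01) = 0.1
Throughput (bytes/s) = 1000 / (0.1 * 0.1) = 100000.0000
Throughput (kbps) = 100000.0000 * 8 / 1000 = 800.000000 -> 800.00 kbps (2 dp)

800.00


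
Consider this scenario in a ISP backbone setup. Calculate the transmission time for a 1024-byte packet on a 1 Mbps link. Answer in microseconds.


Given: packet = 1024 bytes, bandwidth = 1 Mbps
Packet in bits = 1024 * 8 = 8192 bits
Bandwidth = 1 * 10^6 = 1000000 bps
Time = 8192 / 1000000 seconds
Time in us = 8192 * 10^6 / 1000000 = 8192

8192


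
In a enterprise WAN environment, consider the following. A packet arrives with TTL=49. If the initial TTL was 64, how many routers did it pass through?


Given: initial TTL = 64, received TTL = 49
Hops = initial TTL - received TTL
Hops = 64 - 49 = 15

15


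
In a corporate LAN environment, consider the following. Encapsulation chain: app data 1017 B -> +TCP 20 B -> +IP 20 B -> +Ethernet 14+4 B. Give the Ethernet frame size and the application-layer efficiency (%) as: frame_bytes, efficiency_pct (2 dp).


TCP segment = 1017 + 20 = 1037 B
IP packet = 1037 + 20 = 1057 B
Ethernet frame = 1057 + 14 + 4 = 1075 B
Efficiency = app / frame = 1017 / 1075 = 0.946047 = 94.6047% -> 94.60% (2 dp)

1075, 94.60


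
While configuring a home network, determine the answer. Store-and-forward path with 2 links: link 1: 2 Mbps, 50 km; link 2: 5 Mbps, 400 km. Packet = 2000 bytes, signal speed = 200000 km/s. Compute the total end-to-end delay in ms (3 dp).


Packet = 2000 bytes = 16000 bits. Store-and-forward: sum (t_trans + t_prop) per link.
Link 1: t_trans = 16000/(2*10^6) s = 8.0000 ms; t_prop = 50/200000 s = 0.2500 ms; subtotal = 8.2500 ms
Link 2: t_trans = 16000/(5*10^6) s = 3.2000 ms; t_prop = 400/200000 s = 2.0000 ms; subtotal = 5.2000 ms
End-to-end = 8.2500 + 5.2000 = 13.4500 ms -> 13.450 ms (3 dp)

13.450


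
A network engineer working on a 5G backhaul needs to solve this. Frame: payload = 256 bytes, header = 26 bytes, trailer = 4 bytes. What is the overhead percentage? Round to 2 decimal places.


Given: payload = 256 B, header = 26 B, trailer = 4 B
Overhead bytes = header + trailer = 26 + 4 = 30
Total frame = payload + overhead = 256 + 30 = 286
Overhead % = 30 / 286 * 100 = 10.4895% -> 10.49% (2 dp)

10.49


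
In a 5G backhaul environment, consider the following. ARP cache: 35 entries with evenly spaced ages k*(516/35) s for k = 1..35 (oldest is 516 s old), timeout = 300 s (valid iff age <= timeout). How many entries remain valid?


Ages are k * 516/35 s for k = 1..35 (spacing = 14.7429 s).
Entry k is valid iff k * 516/35 <= 300 iff k <= 35 * 300 / 516 = 20.3488
n_valid = floor(20.3488) = 20
(n_stale = 35 - 20 = 15)

20


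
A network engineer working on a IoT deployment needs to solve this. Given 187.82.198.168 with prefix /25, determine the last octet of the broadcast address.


Given: IP = 187.82.198.168, prefix = /25
Host bits = 32 - 25 = 7
Network last octet = 168 AND mask = 128
Host part size = 2^7 - 1 = 127
Broadcast last octet = 128 OR 127 = 255

255


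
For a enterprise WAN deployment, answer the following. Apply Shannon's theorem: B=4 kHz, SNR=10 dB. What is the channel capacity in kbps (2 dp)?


Given: B = 4 kHz, SNR = 10 dB
SNR linear = 10^(10/10) = 10
1 + SNR = 11
log2(11) = 3.4594316186
C = 4 * 1000 * 3.4594316186 = 13837.7265 bps
C = 13.837726 kbps -> 13.84 kbps (2 dp)

13.84


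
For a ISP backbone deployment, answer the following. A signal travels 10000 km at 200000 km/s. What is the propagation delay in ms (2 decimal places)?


Given: distance = 10000 km, speed = 200000 km/s
Delay = distance / speed = 10000 / 200000 seconds
Delay in ms = 10000 * 1000 / 200000
Delay = 50.0000 ms
Rounded to 2 dp = 50.00 ms

50.00


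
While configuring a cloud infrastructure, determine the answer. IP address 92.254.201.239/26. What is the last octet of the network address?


Given: IP = 92.254.201.239, prefix = /26
Subnet mask = 255.255.255.192
Last octet of IP: 239
Last octet of mask: 192
Network last octet = 239 AND 192 = 192

192


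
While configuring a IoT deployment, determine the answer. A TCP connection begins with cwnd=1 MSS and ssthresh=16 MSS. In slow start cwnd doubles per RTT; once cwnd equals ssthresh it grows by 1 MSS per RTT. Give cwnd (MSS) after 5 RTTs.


RTT 0: cwnd = 1 MSS (initial)
RTT 1: cwnd = 2 MSS (slow start, doubled)
RTT 2: cwnd = 4 MSS (slow start, doubled)
RTT 3: cwnd = 8 MSS (slow start, doubled)
RTT 4: cwnd = 16 MSS (slow start, doubled)
RTT 5: cwnd = 17 MSS (congestion avoidance, +1)

17


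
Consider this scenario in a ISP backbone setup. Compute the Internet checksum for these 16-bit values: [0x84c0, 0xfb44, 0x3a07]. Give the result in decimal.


Given words: [0x84c0, 0xfb44, 0x3a07]
Step 1: Sum all words
Raw sum = 33984 + 64324 + 14855 = 113163
Step 2: Fold carry: (47627 + 1) = 47628
One's complement = ~47628 & 0xFFFF = 17907

17907


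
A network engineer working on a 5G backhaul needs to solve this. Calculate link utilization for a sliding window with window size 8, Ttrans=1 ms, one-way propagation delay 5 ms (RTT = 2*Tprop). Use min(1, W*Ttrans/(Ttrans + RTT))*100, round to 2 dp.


Given: W = 8, Ttrans = 1 ms, RTT = 10 ms (= 2 * Tprop, Tprop = 5 ms)
Cycle time = Ttrans + RTT = 1 + 10 = 11 ms (first packet sent until its ACK returns)
W * Ttrans = 8 * 1 = 8 ms of sending per cycle
W * Ttrans / (Ttrans + RTT) = 8 / 11 = 0.727273
U = min(1, 0.727273) = 0.727273
U% = 72.73%

72.73


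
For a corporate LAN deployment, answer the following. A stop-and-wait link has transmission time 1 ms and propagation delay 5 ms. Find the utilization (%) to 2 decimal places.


Given: Ttrans = 1 ms, Tprop = 5 ms
RTT = 2 * Tprop = 2 * 5 = 10 ms
U = Ttrans / (Ttrans + RTT)
U = 1 / (1 + 10)
U = 1 / 11 = 0.090909
U% = 9.09%

9.09


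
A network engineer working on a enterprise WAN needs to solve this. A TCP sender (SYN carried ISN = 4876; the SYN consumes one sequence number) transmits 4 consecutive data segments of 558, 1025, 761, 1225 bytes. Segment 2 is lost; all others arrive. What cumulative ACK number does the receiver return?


SYN uses sequence number 4876; first data byte = ISN + 1 = 4877.
Segment 1: SEQ = 4877, len = 558 B, covers [4877, 5434]
Segment 2: SEQ = 5435, len = 1025 B, covers [5435, 6459] [LOST]
Segment 3: SEQ = 6460, len = 761 B, covers [6460, 7220]
Segment 4: SEQ = 7221, len = 1225 B, covers [7221, 8445]
In-order data received: bytes [4877, 5434] (segments 1..1).
Segment 2 missing -> gap begins at byte 5435; later segments buffered out of order.
Cumulative ACK = next expected in-order byte = 4877 + 558 = 5435

5435


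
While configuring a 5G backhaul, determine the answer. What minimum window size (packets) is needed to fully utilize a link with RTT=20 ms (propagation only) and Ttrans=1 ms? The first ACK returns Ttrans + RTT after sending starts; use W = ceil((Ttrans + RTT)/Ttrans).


Given: Ttrans = 1 ms, RTT = 20 ms (= 2 * Tprop, Tprop = 10 ms)
Time until first ACK returns = Ttrans + RTT = 1 + 20 = 21 ms
Need W * Ttrans >= Ttrans + RTT  ->  W >= (Ttrans + RTT) / Ttrans
(Ttrans + RTT) / Ttrans = 21 / 1 = 21
W_min = ceil(21) = 21

21


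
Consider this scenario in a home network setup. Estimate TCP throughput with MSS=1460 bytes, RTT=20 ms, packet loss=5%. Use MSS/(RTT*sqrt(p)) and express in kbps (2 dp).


Given: MSS = 1460 bytes, RTT = 20 ms, loss = 5%
RTT in seconds = 20 / 1000 = 0.02
Loss rate = 5% = 0.05
sqrt(loss) = sqrt(0.05) = 0.223606797750
Throughput (bytes/s) = 1460 / (0.02 * 0.223606797750) = 326465.9247
Throughput (kbps) = 326465.9247 * 8 / 1000 = 2611.727398 -> 2611.73 kbps (2 dp)

2611.73


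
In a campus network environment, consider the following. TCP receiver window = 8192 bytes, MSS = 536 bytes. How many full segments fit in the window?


Given: RWND = 8192 bytes, MSS = 536 bytes
Full segments = floor(RWND / MSS)
Full segments = floor(8192 / 536)
Full segments = floor(15.2836) = 15

15


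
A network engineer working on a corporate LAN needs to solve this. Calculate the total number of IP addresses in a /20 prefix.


Given: CIDR prefix /20
Host bits = 32 - 20 = 12
Total addresses = 2^12 = 4096

4096


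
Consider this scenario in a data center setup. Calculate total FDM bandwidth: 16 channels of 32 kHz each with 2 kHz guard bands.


Given: 16 channels, 32 kHz each, guard = 2 kHz
Channel bandwidth = 16 * 32 = 512 kHz
Guard bands = 15 gaps * 2 kHz = 30 kHz
Total = 512 + 30 = 542 kHz

542


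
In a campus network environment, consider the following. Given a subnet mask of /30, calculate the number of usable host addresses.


Given: subnet mask /30
Host bits = 32 - 30 = 2
Total addresses = 2^2 = 4
Usable hosts = 4 - 2 (network + broadcast) = 2

2


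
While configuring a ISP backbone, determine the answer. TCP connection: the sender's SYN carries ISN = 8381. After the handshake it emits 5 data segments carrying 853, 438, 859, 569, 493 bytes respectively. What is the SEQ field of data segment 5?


The SYN occupies sequence number ISN = 8381, so the first data byte is ISN + 1 = 8382.
SEQ of data segment i = (ISN + 1) + sum of payload sizes of segments 1..i-1.
Segment 1: SEQ = 8382, payload = 853 bytes
Segment 2: SEQ = 9235, payload = 438 bytes
Segment 3: SEQ = 9673, payload = 859 bytes
Segment 4: SEQ = 10532, payload = 569 bytes
Segment 5: SEQ = 11101, payload = 493 bytes
SEQ of segment 5 = 8382 + 853 + 438 + 859 + 569 = 11101

11101


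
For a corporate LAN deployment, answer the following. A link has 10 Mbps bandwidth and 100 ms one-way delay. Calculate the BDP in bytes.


Given: bandwidth = 10 Mbps, delay = 100 ms
BDP in bits = 10 * 10^6 * 100 / 1000
BDP in bits = 1000000
BDP in bytes = 1000000 / 8 = 125000

125000


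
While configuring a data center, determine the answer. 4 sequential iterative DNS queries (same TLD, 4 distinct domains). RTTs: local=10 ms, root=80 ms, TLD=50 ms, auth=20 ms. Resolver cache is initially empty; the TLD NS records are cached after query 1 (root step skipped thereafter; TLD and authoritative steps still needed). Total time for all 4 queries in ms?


Lookup 1 (cold cache): local + root + TLD + auth = 10 + 80 + 50 + 20 = 160 ms
Lookups 2..4 (TLD NS cached -> skip root; new domain -> still ask TLD and auth): local + TLD + auth = 10 + 50 + 20 = 80 ms each
Remaining 3 lookups: 3 * 80 = 240 ms
Total = 160 + 240 = 400 ms

400


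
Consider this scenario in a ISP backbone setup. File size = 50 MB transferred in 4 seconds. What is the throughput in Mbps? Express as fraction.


Given: file = 50 MB, time = 4 s
File in Mb = 50 * 8 = 400 Mb
Throughput = 400 / 4 Mbps
Throughput = 100 Mbps

100


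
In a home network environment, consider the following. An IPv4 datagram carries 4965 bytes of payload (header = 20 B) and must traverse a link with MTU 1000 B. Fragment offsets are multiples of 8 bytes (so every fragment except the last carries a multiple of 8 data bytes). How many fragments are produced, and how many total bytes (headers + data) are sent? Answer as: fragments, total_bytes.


Max data per non-final fragment = floor((MTU - header)/8)*8 = floor((1000 - 20)/8)*8 = floor(980/8)*8 = 976 B
Final fragment needs no 8-byte alignment: it can carry up to MTU - header = 980 B
Non-final fragments needed = ceil((payload - 980) / 976) = ceil(3985/976) = ceil(4.0830) = 5
Number of fragments = 5 + 1 = 6
Fragment sizes (data): 5 * 976 B + 85 B (last, 85 <= 980 OK)
Total bytes sent = payload + n_frags * header = 4965 + 6*20 = 4965 + 120 = 5085 B

6, 5085


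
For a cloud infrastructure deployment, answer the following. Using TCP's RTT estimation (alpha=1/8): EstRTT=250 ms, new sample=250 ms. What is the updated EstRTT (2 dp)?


Given: EstRTT = 250 ms, SampleRTT = 250 ms, alpha = 1/8
New EstRTT = (1 - alpha) * EstRTT + alpha * SampleRTT
(7/8) * 250 = 218.75
(1/8) * 250 = 31.25
New EstRTT = 218.75 + 31.25 = 250 ms -> 250.00 ms (2 dp)

250.00


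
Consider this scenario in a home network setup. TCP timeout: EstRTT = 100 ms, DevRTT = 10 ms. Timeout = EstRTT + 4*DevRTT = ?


Given: EstRTT = 100 ms, DevRTT = 10 ms
Timeout = EstRTT + 4 * DevRTT
4 * DevRTT = 4 * 10 = 40
Timeout = 100 + 40 = 140 ms

140


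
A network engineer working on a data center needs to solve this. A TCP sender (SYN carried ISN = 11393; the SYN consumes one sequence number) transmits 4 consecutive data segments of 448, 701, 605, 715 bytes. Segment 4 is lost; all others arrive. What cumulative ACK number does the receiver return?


SYN uses sequence number 11393; first data byte = ISN + 1 = 11394.
Segment 1: SEQ = 11394, len = 448 B, covers [11394, 11841]
Segment 2: SEQ = 11842, len = 701 B, covers [11842, 12542]
Segment 3: SEQ = 12543, len = 605 B, covers [12543, 13147]
Segment 4: SEQ = 13148, len = 715 B, covers [13148, 13862] [LOST]
In-order data received: bytes [11394, 13147] (segments 1..3).
Segment 4 missing -> gap begins at byte 13148.
Cumulative ACK = next expected in-order byte = 11394 + 448 + 701 + 605 = 13148

13148


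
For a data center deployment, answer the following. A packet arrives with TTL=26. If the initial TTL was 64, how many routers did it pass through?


Given: initial TTL = 64, received TTL = 26
Hops = initial TTL - received TTL
Hops = 64 - 26 = 38

38


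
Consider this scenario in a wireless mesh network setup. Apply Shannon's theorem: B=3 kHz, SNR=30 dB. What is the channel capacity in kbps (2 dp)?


Given: B = 3 kHz, SNR = 30 dB
SNR linear = 10^(30/10) = 1000
1 + SNR = 1001
log2(1001) = 9.9672262588
C = 3 * 1000 * 9.9672262588 = 29901.6788 bps
C = 29.901679 kbps -> 29.90 kbps (2 dp)

29.90


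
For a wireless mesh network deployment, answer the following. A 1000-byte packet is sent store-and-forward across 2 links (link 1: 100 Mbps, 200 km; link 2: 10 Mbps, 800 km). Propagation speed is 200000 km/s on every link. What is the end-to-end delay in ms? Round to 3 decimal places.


Packet = 1000 bytes = 8000 bits. Store-and-forward: sum (t_trans + t_prop) per link.
Link 1: t_trans = 8000/(100*10^6) s = 0.0800 ms; t_prop = 200/200000 s = 1.0000 ms; subtotal = 1.0800 ms
Link 2: t_trans = 8000/(10*10^6) s = 0.8000 ms; t_prop = 800/200000 s = 4.0000 ms; subtotal = 4.8000 ms
End-to-end = 1.0800 + 4.8000 = 5.8800 ms -> 5.880 ms (3 dp)

5.880


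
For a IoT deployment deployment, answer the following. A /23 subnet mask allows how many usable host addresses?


Given: subnet mask /23
Host bits = 32 - 23 = 9
Total addresses = 2^9 = 512
Usable hosts = 512 - 2 (network + broadcast) = 510

510


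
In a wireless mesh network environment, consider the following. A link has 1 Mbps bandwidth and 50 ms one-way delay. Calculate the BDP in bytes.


Given: bandwidth = 1 Mbps, delay = 50 ms
BDP in bits = 1 * 10^6 * 50 / 1000
BDP in bits = 50000
BDP in bytes = 50000 / 8 = 6250

6250


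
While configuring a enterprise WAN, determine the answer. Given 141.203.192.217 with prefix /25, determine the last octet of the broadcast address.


Given: IP = 141.203.192.217, prefix = /25
Host bits = 32 - 25 = 7
Network last octet = 217 AND mask = 128
Host part size = 2^7 - 1 = 127
Broadcast last octet = 128 OR 127 = 255

255


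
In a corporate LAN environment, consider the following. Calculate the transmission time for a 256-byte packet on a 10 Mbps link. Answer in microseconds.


Given: packet = 256 bytes, bandwidth = 10 Mbps
Packet in bits = 256 * 8 = 2048 bits
Bandwidth = 10 * 10^6 = 10000000 bps
Time = 2048 / 10000000 seconds
Time in us = 2048 * 10^6 / 10000000 = 204.8

204.8


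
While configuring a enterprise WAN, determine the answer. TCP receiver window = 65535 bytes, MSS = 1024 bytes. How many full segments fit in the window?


Given: RWND = 65535 bytes, MSS = 1024 bytes
Full segments = floor(RWND / MSS)
Full segments = floor(65535 / 1024)
Full segments = floor(63.999) = 63

63


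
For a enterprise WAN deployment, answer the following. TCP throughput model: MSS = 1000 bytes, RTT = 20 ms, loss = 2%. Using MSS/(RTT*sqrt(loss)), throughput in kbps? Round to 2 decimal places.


Given: MSS = 1000 bytes, RTT = 20 ms, loss = 2%
RTT in seconds = 20 / 1000 = 0.02
Loss rate = 2% = 0.02
sqrt(loss) = sqrt(0.02) = 0.141421356237
Throughput (bytes/s) = 1000 / (0.02 * 0.141421356237) = 353553.3906
Throughput (kbps) = 353553.3906 * 8 / 1000 = 2828.427125 -> 2828.43 kbps (2 dp)

2828.43


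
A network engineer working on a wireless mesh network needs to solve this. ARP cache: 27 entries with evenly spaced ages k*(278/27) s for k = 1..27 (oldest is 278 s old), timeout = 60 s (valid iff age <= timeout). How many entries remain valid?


Ages are k * 278/27 s for k = 1..27 (spacing = 10.2963 s).
Entry k is valid iff k * 278/27 <= 60 iff k <= 27 * 60 / 278 = 5.8273
n_valid = floor(5.8273) = 5
(n_stale = 27 - 5 = 22)

5


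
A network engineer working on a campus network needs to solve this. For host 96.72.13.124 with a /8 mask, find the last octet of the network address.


Given: IP = 96.72.13.124, prefix = /8
Subnet mask = 255.0.0.0
Last octet of IP: 124
Last octet of mask: 0
Network last octet = 124 AND 0 = 0

0


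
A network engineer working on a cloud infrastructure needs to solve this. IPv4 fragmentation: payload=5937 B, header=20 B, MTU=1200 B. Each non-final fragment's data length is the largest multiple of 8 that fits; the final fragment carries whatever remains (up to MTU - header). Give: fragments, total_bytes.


Max data per non-final fragment = floor((MTU - header)/8)*8 = floor((1200 - 20)/8)*8 = floor(1180/8)*8 = 1176 B
Final fragment needs no 8-byte alignment: it can carry up to MTU - header = 1180 B
Non-final fragments needed = ceil((payload - 1180) / 1176) = ceil(4757/1176) = ceil(4.0451) = 5
Number of fragments = 5 + 1 = 6
Fragment sizes (data): 5 * 1176 B + 57 B (last, 57 <= 1180 OK)
Total bytes sent = payload + n_frags * header = 5937 + 6*20 = 5937 + 120 = 6057 B

6, 6057


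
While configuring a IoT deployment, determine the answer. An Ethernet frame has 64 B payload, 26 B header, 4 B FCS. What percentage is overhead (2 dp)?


Given: payload = 64 B, header = 26 B, trailer = 4 B
Overhead bytes = header + trailer = 26 + 4 = 30
Total frame = payload + overhead = 64 + 30 = 94
Overhead % = 30 / 94 * 100 = 31.9149% -> 31.91% (2 dp)

31.91


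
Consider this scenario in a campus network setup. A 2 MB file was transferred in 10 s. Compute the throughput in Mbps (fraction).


Given: file = 2 MB, time = 10 s
File in Mb = 2 * 8 = 16 Mb
Throughput = 16 / 10 Mbps
Throughput = 8/5 Mbps

8/5


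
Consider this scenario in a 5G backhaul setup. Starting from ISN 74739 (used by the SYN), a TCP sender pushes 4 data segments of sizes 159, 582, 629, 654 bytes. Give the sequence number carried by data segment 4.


The SYN occupies sequence number ISN = 74739, so the first data byte is ISN + 1 = 74740.
SEQ of data segment i = (ISN + 1) + sum of payload sizes of segments 1..i-1.
Segment 1: SEQ = 74740, payload = 159 bytes
Segment 2: SEQ = 74899, payload = 582 bytes
Segment 3: SEQ = 75481, payload = 629 bytes
Segment 4: SEQ = 76110, payload = 654 bytes
SEQ of segment 4 = 74740 + 159 + 582 + 629 = 76110

76110


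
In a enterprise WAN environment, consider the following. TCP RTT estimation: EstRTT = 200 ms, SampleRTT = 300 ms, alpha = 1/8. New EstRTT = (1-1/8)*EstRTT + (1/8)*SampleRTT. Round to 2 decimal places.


Given: EstRTT = 200 ms, SampleRTT = 300 ms, alpha = 1/8
New EstRTT = (1 - alpha) * EstRTT + alpha * SampleRTT
(7/8) * 200 = 175
(1/8) * 300 = 37.5
New EstRTT = 175 + 37.5 = 212.5 ms -> 212.50 ms (2 dp)

212.50


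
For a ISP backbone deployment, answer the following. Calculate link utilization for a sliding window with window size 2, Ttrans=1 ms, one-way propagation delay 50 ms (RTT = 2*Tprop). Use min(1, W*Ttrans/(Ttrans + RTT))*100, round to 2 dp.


Given: W = 2, Ttrans = 1 ms, RTT = 100 ms (= 2 * Tprop, Tprop = 50 ms)
Cycle time = Ttrans + RTT = 1 + 100 = 101 ms (first packet sent until its ACK returns)
W * Ttrans = 2 * 1 = 2 ms of sending per cycle
W * Ttrans / (Ttrans + RTT) = 2 / 101 = 0.019802
U = min(1, 0.019802) = 0.019802
U% = 1.98%

1.98


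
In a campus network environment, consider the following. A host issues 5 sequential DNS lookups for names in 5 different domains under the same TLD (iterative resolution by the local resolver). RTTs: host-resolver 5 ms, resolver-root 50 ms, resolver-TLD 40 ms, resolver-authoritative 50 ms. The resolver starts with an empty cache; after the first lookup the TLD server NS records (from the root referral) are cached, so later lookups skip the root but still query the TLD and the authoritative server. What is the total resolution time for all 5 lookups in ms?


Lookup 1 (cold cache): local + root + TLD + auth = 5 + 50 + 40 + 50 = 145 ms
Lookups 2..5 (TLD NS cached -> skip root; new domain -> still ask TLD and auth): local + TLD + auth = 5 + 40 + 50 = 95 ms each
Remaining 4 lookups: 4 * 95 = 380 ms
Total = 145 + 380 = 525 ms

525


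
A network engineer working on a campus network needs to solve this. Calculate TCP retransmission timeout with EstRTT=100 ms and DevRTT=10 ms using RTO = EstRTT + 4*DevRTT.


Given: EstRTT = 100 ms, DevRTT = 10 ms
Timeout = EstRTT + 4 * DevRTT
4 * DevRTT = 4 * 10 = 40
Timeout = 100 + 40 = 140 ms

140


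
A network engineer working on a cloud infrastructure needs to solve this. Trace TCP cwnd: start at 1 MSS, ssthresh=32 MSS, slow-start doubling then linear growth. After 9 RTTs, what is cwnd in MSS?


RTT 0: cwnd = 1 MSS (initial)
RTT 1: cwnd = 2 MSS (slow start, doubled)
RTT 2: cwnd = 4 MSS (slow start, doubled)
RTT 3: cwnd = 8 MSS (slow start, doubled)
RTT 4: cwnd = 16 MSS (slow start, doubled)
RTT 5: cwnd = 32 MSS (slow start, doubled)
RTT 6: cwnd = 33 MSS (congestion avoidance, +1)
RTT 7: cwnd = 34 MSS (congestion avoidance, +1)
RTT 8: cwnd = 35 MSS (congestion avoidance, +1)
RTT 9: cwnd = 36 MSS (congestion avoidance, +1)

36


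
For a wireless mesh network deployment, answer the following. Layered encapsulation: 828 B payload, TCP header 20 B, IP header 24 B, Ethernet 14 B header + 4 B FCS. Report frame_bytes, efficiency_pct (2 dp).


TCP segment = 828 + 20 = 848 B
IP packet = 848 + 24 = 872 B
Ethernet frame = 872 + 14 + 4 = 890 B
Efficiency = app / frame = 828 / 890 = 0.930337 = 93.0337% -> 93.03% (2 dp)

890, 93.03


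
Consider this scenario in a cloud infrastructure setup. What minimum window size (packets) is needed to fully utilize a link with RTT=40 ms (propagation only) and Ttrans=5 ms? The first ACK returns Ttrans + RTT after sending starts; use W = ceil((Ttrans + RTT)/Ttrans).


Given: Ttrans = 5 ms, RTT = 40 ms (= 2 * Tprop, Tprop = 20 ms)
Time until first ACK returns = Ttrans + RTT = 5 + 40 = 45 ms
Need W * Ttrans >= Ttrans + RTT  ->  W >= (Ttrans + RTT) / Ttrans
(Ttrans + RTT) / Ttrans = 45 / 5 = 9
W_min = ceil(9) = 9

9


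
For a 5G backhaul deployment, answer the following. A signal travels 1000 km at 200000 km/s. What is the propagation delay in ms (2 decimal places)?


Given: distance = 1000 km, speed = 200000 km/s
Delay = distance / speed = 1000 / 200000 seconds
Delay in ms = 1000 * 1000 / 200000
Delay = 5.0000 ms
Rounded to 2 dp = 5.00 ms

5.00


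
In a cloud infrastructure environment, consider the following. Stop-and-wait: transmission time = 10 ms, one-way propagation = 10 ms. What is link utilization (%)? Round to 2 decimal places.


Given: Ttrans = 10 ms, Tprop = 10 ms
RTT = 2 * Tprop = 2 * 10 = 20 ms
U = Ttrans / (Ttrans + RTT)
U = 10 / (10 + 20)
U = 10 / 30 = 0.333333
U% = 33.33%

33.33


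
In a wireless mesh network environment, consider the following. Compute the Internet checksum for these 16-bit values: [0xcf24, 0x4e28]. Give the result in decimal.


Given words: [0xcf24, 0x4e28]
Step 1: Sum all words
Raw sum = 53028 + 20008 = 73036
Step 2: Fold carry: (7500 + 1) = 7501
One's complement = ~7501 & 0xFFFF = 58034

58034


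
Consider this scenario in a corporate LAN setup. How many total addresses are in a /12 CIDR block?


Given: CIDR prefix /12
Host bits = 32 - 12 = 20
Total addresses = 2^20 = 1048576

1048576


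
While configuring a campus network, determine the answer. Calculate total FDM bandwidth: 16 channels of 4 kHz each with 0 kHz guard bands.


Given: 16 channels, 4 kHz each, guard = 0 kHz
Channel bandwidth = 16 * 4 = 64 kHz
Guard bands = 15 gaps * 0 kHz = 0 kHz
Total = 64 + 0 = 64 kHz

64


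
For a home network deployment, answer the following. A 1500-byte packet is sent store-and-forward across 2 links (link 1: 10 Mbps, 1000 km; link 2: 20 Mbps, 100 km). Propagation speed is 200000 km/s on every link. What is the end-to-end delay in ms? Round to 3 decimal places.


Packet = 1500 bytes = 12000 bits. Store-and-forward: sum (t_trans + t_prop) per link.
Link 1: t_trans = 12000/(10*10^6) s = 1.2000 ms; t_prop = 1000/200000 s = 5.0000 ms; subtotal = 6.2000 ms
Link 2: t_trans = 12000/(20*10^6) s = 0.6000 ms; t_prop = 100/200000 s = 0.5000 ms; subtotal = 1.1000 ms
End-to-end = 6.2000 + 1.1000 = 7.3000 ms -> 7.300 ms (3 dp)

7.300


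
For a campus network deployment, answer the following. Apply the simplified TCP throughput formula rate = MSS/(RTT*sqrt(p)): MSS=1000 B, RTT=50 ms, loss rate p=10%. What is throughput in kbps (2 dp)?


Given: MSS = 1000 bytes, RTT = 50 ms, loss = 10%
RTT in seconds = 50 / 1000 = 0.05
Loss rate = 10% = 0.1
sqrt(loss) = sqrt(0.1) = 0.316227766017
Throughput (bytes/s) = 1000 / (0.05 * 0.316227766017) = 63245.5532
Throughput (kbps) = 63245.5532 * 8 / 1000 = 505.964426 -> 505.96 kbps (2 dp)

505.96


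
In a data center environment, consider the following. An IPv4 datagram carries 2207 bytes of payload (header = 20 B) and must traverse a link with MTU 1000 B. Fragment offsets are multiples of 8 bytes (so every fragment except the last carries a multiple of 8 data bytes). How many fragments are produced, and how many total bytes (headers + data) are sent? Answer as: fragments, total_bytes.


Max data per non-final fragment = floor((MTU - header)/8)*8 = floor((1000 - 20)/8)*8 = floor(980/8)*8 = 976 B
Final fragment needs no 8-byte alignment: it can carry up to MTU - header = 980 B
Non-final fragments needed = ceil((payload - 980) / 976) = ceil(1227/976) = ceil(1.2572) = 2
Number of fragments = 2 + 1 = 3
Fragment sizes (data): 2 * 976 B + 255 B (last, 255 <= 980 OK)
Total bytes sent = payload + n_frags * header = 2207 + 3*20 = 2207 + 60 = 2267 B

3, 2267


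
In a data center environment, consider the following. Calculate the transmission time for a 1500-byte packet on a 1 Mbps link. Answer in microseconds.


Given: packet = 1500 bytes, bandwidth = 1 Mbps
Packet in bits = 1500 * 8 = 12000 bits
Bandwidth = 1 * 10^6 = 1000000 bps
Time = 12000 / 1000000 seconds
Time in us = 12000 * 10^6 / 1000000 = 12000

12000


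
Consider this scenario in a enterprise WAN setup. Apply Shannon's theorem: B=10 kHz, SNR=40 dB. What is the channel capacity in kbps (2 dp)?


Given: B = 10 kHz, SNR = 40 dB
SNR linear = 10^(40/10) = 10000
1 + SNR = 10001
log2(10001) = 13.2878566418
C = 10 * 1000 * 13.2878566418 = 132878.5664 bps
C = 132.878566 kbps -> 132.88 kbps (2 dp)

132.88


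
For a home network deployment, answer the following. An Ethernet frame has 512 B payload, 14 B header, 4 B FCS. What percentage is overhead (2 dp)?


Given: payload = 512 B, header = 14 B, trailer = 4 B
Overhead bytes = header + trailer = 14 + 4 = 18
Total frame = payload + overhead = 512 + 18 = 530
Overhead % = 18 / 530 * 100 = 3.3962% -> 3.40% (2 dp)

3.40


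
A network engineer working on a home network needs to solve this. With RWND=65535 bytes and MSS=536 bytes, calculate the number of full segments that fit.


Given: RWND = 65535 bytes, MSS = 536 bytes
Full segments = floor(RWND / MSS)
Full segments = floor(65535 / 536)
Full segments = floor(122.2668) = 122

122


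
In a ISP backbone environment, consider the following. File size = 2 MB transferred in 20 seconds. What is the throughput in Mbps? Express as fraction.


Given: file = 2 MB, time = 20 s
File in Mb = 2 * 8 = 16 Mb
Throughput = 16 / 20 Mbps
Throughput = 4/5 Mbps

4/5


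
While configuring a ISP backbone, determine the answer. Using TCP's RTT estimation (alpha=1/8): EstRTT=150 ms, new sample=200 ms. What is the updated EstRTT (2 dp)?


Given: EstRTT = 150 ms, SampleRTT = 200 ms, alpha = 1/8
New EstRTT = (1 - alpha) * EstRTT + alpha * SampleRTT
(7/8) * 150 = 131.25
(1/8) * 200 = 25
New EstRTT = 131.25 + 25 = 156.25 ms -> 156.25 ms (2 dp)

156.25


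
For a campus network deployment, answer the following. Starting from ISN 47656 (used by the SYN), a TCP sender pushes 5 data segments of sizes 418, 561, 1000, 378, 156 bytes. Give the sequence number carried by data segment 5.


The SYN occupies sequence number ISN = 47656, so the first data byte is ISN + 1 = 47657.
SEQ of data segment i = (ISN + 1) + sum of payload sizes of segments 1..i-1.
Segment 1: SEQ = 47657, payload = 418 bytes
Segment 2: SEQ = 48075, payload = 561 bytes
Segment 3: SEQ = 48636, payload = 1000 bytes
Segment 4: SEQ = 49636, payload = 378 bytes
Segment 5: SEQ = 50014, payload = 156 bytes
SEQ of segment 5 = 47657 + 418 + 561 + 1000 + 378 = 50014

50014


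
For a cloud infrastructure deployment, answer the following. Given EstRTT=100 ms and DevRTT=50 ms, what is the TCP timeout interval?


Given: EstRTT = 100 ms, DevRTT = 50 ms
Timeout = EstRTT + 4 * DevRTT
4 * DevRTT = 4 * 50 = 200
Timeout = 100 + 200 = 300 ms

300


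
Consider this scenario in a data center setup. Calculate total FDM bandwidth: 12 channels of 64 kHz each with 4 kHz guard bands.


Given: 12 channels, 64 kHz each, guard = 4 kHz
Channel bandwidth = 12 * 64 = 768 kHz
Guard bands = 11 gaps * 4 kHz = 44 kHz
Total = 768 + 44 = 812 kHz

812


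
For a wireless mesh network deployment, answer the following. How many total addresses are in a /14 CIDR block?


Given: CIDR prefix /14
Host bits = 32 - 14 = 18
Total addresses = 2^18 = 262144

262144


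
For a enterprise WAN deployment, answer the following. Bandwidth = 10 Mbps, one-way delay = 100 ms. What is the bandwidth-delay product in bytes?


Given: bandwidth = 10 Mbps, delay = 100 ms
BDP in bits = 10 * 10^6 * 100 / 1000
BDP in bits = 1000000
BDP in bytes = 1000000 / 8 = 125000

125000


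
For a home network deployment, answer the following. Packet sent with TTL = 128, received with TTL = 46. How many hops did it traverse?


Given: initial TTL = 128, received TTL = 46
Hops = initial TTL - received TTL
Hops = 128 - 46 = 82

82


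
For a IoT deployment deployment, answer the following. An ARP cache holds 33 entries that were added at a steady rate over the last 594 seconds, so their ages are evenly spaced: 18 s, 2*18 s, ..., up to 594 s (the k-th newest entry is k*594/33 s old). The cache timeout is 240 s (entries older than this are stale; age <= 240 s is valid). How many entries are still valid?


Ages are k * 594/33 s for k = 1..33 (spacing = 18.0000 s).
Entry k is valid iff k * 594/33 <= 240 iff k <= 33 * 240 / 594 = 13.3333
n_valid = floor(13.3333) = 13
(n_stale = 33 - 13 = 20)

13


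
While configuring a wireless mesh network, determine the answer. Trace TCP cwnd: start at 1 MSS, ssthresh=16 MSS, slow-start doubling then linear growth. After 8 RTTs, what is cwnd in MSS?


RTT 0: cwnd = 1 MSS (initial)
RTT 1: cwnd = 2 MSS (slow start, doubled)
RTT 2: cwnd = 4 MSS (slow start, doubled)
RTT 3: cwnd = 8 MSS (slow start, doubled)
RTT 4: cwnd = 16 MSS (slow start, doubled)
RTT 5: cwnd = 17 MSS (congestion avoidance, +1)
RTT 6: cwnd = 18 MSS (congestion avoidance, +1)
RTT 7: cwnd = 19 MSS (congestion avoidance, +1)
RTT 8: cwnd = 20 MSS (congestion avoidance, +1)

20
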